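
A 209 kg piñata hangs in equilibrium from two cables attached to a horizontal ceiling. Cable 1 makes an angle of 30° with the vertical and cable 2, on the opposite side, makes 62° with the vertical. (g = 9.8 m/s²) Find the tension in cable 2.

T_2 ≈ 1020 N

Angles from the horizontal: cable 1 is 90° − 30° = 60°, cable 2 is 90° − 62° = 28°.
Weight W = 209 × 9.8 = 2048 N acts straight down.
Horizontal: T_1 cos 60° = T_2 cos 28°  →  T_1 = 1.766 T_2.
Vertical: T_1 sin 60° + T_2 sin 28° = 2048.
Substituting the horizontal relation into the vertical equation gives 1.999 T_2 = 2048, so T_2 = 1025 N.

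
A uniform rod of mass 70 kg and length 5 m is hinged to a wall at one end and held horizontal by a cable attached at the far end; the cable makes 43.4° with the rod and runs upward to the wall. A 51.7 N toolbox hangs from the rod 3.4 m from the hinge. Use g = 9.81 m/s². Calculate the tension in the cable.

Take torques about the hinge: T sin 43.4° · 5 = 70×9.81×2.5 + 51.7×3.4 = 1892.5 N·m.
So T = 1892.5 / (0.6871 × 5) = 550.88 N.

T ≈ 551 N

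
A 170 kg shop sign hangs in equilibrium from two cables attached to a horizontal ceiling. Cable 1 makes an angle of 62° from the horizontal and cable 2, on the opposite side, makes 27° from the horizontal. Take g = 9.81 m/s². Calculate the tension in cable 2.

Weight W = 170 × 9.81 = 1668 N acts straight down.
Horizontal: T_1 cos 62° = T_2 cos 27°  →  T_1 = 1.898 T_2.
Vertical: T_1 sin 62° + T_2 sin 27° = 1668.
Substituting the horizontal relation into the vertical equation gives 2.13 T_2 = 1668, so T_2 = 783.1 N.

T_2 ≈ 783 N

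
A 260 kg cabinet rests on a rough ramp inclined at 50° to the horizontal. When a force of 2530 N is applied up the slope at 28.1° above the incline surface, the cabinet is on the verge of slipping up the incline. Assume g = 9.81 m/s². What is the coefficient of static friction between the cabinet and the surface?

μ ≈ 0.621

On the verge of sliding up the incline, friction is at its maximum μN and acts down the slope.
Perpendicular to incline: N = W cos 50° − P sin 28.1° = 1639 − 1192 = 447.8 N.
Along incline: P cos 28.1° − μN = W sin 50° → μ = −(W sin 50° − P cos 28.1°) / N = 0.6206.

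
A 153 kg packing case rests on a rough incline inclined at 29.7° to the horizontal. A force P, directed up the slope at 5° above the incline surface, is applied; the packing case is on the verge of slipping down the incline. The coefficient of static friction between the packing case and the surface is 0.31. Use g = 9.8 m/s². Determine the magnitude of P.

P ≈ 350 N

On the verge of sliding down the incline, friction equals μN and acts up the slope.
Perpendicular: N + P sin 5° = W cos 29.7° = 1302 N.
Along incline: P cos 5° + μN = W sin 29.7° with W sin 29.7° = 742.9 N.
Solving the pair for P and N: P = 349.9 N, N = 1272 N (and f = μN = 394.3 N).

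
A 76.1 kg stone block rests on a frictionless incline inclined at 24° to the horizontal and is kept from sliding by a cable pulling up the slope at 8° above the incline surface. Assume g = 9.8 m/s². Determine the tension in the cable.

T ≈ 306 N

Take axes along and perpendicular to the incline. Weight components: W sin 24° = 303.3 N down-slope, W cos 24° = 681.3 N into the surface.
Along incline: T cos 8° = W sin 24° → T = 306.3 N.
Perpendicular: N = W cos 24° − T sin 8° = 638.7 N.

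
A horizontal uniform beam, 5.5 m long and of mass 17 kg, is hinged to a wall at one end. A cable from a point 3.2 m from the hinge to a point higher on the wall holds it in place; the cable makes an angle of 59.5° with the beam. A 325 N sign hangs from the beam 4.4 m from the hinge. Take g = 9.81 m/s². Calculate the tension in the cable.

Take torques about the hinge: T sin 59.5° · 3.2 = 17×9.81×2.75 + 325×4.4 = 1888.6 N·m.
So T = 1888.6 / (0.8616 × 3.2) = 684.97 N.

T ≈ 685 N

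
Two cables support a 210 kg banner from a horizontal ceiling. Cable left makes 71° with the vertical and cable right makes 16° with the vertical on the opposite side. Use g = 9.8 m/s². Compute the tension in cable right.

T_right ≈ 1950 N

Angles from the horizontal: cable left is 90° − 71° = 19°, cable right is 90° − 16° = 74°.
Weight W = 210 × 9.8 = 2058 N acts straight down.
Horizontal: T_left cos 19° = T_right cos 74°  →  T_left = 0.2915 T_right.
Vertical: T_left sin 19° + T_right sin 74° = 2058.
Substituting the horizontal relation into the vertical equation gives 1.056 T_right = 2058, so T_right = 1949 N.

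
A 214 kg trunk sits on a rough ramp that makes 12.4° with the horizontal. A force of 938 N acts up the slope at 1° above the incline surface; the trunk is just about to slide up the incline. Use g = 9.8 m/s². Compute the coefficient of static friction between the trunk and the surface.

μ ≈ 0.240

On the verge of sliding up the incline, friction is at its maximum μN and acts down the slope.
Perpendicular to incline: N = W cos 12.4° − P sin 1° = 2048 − 16.37 = 2032 N.
Along incline: P cos 1° − μN = W sin 12.4° → μ = −(W sin 12.4° − P cos 1°) / N = 0.2399.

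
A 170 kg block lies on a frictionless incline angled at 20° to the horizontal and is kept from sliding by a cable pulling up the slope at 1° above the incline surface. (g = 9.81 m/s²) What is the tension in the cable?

Take axes along and perpendicular to the incline. Weight components: W sin 20° = 570.4 N down-slope, W cos 20° = 1567 N into the surface.
Along incline: T cos 1° = W sin 20° → T = 570.5 N.
Perpendicular: N = W cos 20° − T sin 1° = 1557 N.

T ≈ 570 N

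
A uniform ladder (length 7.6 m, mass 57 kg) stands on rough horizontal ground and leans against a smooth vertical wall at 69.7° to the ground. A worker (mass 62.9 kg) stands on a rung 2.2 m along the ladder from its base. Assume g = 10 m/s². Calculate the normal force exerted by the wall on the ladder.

Torques about the foot: N_wall · 7.6 sin 69.7° = 57×10×3.8 cos 69.7° + 62.9×10×2.2 cos 69.7° → N_wall = 172.78 N.

N_wall ≈ 173 N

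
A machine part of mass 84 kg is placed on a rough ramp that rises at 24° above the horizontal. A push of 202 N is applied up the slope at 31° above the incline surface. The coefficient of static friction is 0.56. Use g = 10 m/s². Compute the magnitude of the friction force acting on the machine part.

Axes along / perpendicular to the incline. W sin 24° = 341.7 N down-slope; W cos 24° = 767.4 N into the surface.
Perpendicular: N = W cos 24° − P sin 31° = 767.4 − 104 = 663.3 N.
Along incline: P cos 31° + f = W sin 24° (friction acts up-slope) → f = 341.7 − 173.1 = 168.5 N.
|f| = 168.5 N ≤ μN = 371.5 N, so the machine part is indeed static.

f ≈ 169 N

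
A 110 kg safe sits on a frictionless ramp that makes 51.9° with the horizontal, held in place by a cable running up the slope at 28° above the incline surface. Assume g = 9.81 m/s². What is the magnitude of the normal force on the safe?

Take axes along and perpendicular to the incline. Weight components: W sin 51.9° = 849.2 N down-slope, W cos 51.9° = 665.8 N into the surface.
Along incline: T cos 28° = W sin 51.9° → T = 961.8 N.
Perpendicular: N = W cos 51.9° − T sin 28° = 214.3 N.

N ≈ 214 N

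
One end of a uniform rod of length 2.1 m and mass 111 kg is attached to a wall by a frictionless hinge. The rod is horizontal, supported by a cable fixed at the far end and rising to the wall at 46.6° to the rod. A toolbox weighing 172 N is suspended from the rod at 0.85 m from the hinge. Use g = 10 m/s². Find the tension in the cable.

Take torques about the hinge: T sin 46.6° · 2.1 = 111×10×1.05 + 172×0.85 = 1311.7 N·m.
So T = 1311.7 / (0.7266 × 2.1) = 859.68 N.

T ≈ 860 N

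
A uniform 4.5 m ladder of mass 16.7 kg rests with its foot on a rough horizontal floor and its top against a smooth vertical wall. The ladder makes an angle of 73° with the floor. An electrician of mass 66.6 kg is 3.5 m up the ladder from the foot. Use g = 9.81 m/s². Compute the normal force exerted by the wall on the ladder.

Torques about the foot: N_wall · 4.5 sin 73° = 16.7×9.81×2.25 cos 73° + 66.6×9.81×3.5 cos 73° → N_wall = 180.4 N.

N_wall ≈ 180 N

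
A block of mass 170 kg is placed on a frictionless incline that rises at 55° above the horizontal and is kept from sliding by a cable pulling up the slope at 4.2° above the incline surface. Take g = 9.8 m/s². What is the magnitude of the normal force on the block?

Take axes along and perpendicular to the incline. Weight components: W sin 55° = 1365 N down-slope, W cos 55° = 955.6 N into the surface.
Along incline: T cos 4.2° = W sin 55° → T = 1368 N.
Perpendicular: N = W cos 55° − T sin 4.2° = 855.4 N.

N ≈ 855 N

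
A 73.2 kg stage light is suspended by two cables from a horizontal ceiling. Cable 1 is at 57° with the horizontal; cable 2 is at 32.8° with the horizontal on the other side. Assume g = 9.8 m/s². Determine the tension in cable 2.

Weight W = 73.2 × 9.8 = 717.4 N acts straight down.
Horizontal: T_1 cos 57° = T_2 cos 32.8°  →  T_1 = 1.543 T_2.
Vertical: T_1 sin 57° + T_2 sin 32.8° = 717.4.
Substituting the horizontal relation into the vertical equation gives 1.836 T_2 = 717.4, so T_2 = 390.7 N.

T_2 ≈ 391 N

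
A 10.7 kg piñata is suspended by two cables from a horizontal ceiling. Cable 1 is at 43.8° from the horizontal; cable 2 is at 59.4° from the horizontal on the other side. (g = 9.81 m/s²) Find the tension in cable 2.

T_2 ≈ 77.8 N

Weight W = 10.7 × 9.81 = 105 N acts straight down.
Horizontal: T_1 cos 43.8° = T_2 cos 59.4°  →  T_1 = 0.7053 T_2.
Vertical: T_1 sin 43.8° + T_2 sin 59.4° = 105.
Substituting the horizontal relation into the vertical equation gives 1.349 T_2 = 105, so T_2 = 77.82 N.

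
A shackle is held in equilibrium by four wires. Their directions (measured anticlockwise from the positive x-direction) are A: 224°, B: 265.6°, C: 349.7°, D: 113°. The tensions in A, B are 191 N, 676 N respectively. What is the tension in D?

Resolve: ΣF_x = 191 cos 224° + 676 cos 265.6° + T_C cos 349.7° + T_D cos 113° = 0.
        ΣF_y = 191 sin 224° + 676 sin 265.6° + T_C sin 349.7° + T_D sin 113° = 0.
The known terms sum to (-189.3, -806.7) N, so 0.9839 T_C − 0.3907 T_D = 189.3 and -0.1788 T_C + 0.9205 T_D = 806.7.
Solving simultaneously: T_C = 585.6 N, T_D = 990.1 N.

T_D ≈ 990 N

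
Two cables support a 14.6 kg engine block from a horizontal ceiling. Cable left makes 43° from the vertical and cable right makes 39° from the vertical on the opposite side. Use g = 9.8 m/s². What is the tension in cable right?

T_right ≈ 98.5 N

Angles from the horizontal: cable left is 90° − 43° = 47°, cable right is 90° − 39° = 51°.
Weight W = 14.6 × 9.8 = 143.1 N acts straight down.
Horizontal: T_left cos 47° = T_right cos 51°  →  T_left = 0.9228 T_right.
Vertical: T_left sin 47° + T_right sin 51° = 143.1.
Substituting the horizontal relation into the vertical equation gives 1.452 T_right = 143.1, so T_right = 98.54 N.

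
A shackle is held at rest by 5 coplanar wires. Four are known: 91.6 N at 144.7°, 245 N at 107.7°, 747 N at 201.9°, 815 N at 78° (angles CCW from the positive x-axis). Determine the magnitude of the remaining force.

F ≈ 1050 N

Sum the known components: ΣF_x = -672.9 N, ΣF_y = 804.9 N.
For equilibrium the remaining force must supply (−ΣF_x, −ΣF_y) = (672.9, -804.9) N.
Magnitude = √((672.9)² + (-804.9)²) = 1049 N; direction = atan2(-804.9, 672.9) = 309.9°.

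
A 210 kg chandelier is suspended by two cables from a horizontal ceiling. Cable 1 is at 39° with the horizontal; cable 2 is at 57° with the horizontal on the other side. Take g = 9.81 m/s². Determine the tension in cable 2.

Weight W = 210 × 9.81 = 2060 N acts straight down.
Horizontal: T_1 cos 39° = T_2 cos 57°  →  T_1 = 0.7008 T_2.
Vertical: T_1 sin 39° + T_2 sin 57° = 2060.
Substituting the horizontal relation into the vertical equation gives 1.28 T_2 = 2060, so T_2 = 1610 N.

T_2 ≈ 1610 N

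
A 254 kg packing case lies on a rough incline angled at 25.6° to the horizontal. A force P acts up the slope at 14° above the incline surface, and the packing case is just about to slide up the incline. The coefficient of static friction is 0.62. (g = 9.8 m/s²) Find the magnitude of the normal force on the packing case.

On the verge of sliding up the incline, friction equals μN and acts down the slope.
Perpendicular: N + P sin 14° = W cos 25.6° = 2245 N.
Along incline: P cos 14° = W sin 25.6° + μN  with W sin 25.6° = 1076 N.
Solving the pair for P and N: P = 2202 N, N = 1712 N (and f = μN = 1061 N).

N ≈ 1710 N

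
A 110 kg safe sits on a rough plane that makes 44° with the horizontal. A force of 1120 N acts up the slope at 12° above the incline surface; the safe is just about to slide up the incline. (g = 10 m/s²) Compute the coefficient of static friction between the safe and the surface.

On the verge of sliding up the incline, friction is at its maximum μN and acts down the slope.
Perpendicular to incline: N = W cos 44° − P sin 12° = 791.3 − 232.9 = 558.4 N.
Along incline: P cos 12° − μN = W sin 44° → μ = −(W sin 44° − P cos 12°) / N = 0.5935.

μ ≈ 0.593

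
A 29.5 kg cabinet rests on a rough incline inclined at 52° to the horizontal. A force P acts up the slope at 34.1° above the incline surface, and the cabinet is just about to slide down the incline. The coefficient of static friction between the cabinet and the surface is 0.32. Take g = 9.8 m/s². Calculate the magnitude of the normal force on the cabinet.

On the verge of sliding down the incline, friction equals μN and acts up the slope.
Perpendicular: N + P sin 34.1° = W cos 52° = 178 N.
Along incline: P cos 34.1° + μN = W sin 52° with W sin 52° = 227.8 N.
Solving the pair for P and N: P = 263.4 N, N = 30.31 N (and f = μN = 9.7 N).

N ≈ 30.3 N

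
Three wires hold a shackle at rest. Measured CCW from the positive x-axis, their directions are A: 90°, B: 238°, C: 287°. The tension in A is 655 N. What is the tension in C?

T_C ≈ 460 N

Resolve: ΣF_x = 655 cos 90° + T_B cos 238° + T_C cos 287° = 0.
        ΣF_y = 655 sin 90° + T_B sin 238° + T_C sin 287° = 0.
The known terms sum to (0, 655) N, so -0.5299 T_B + 0.2924 T_C = 0 and -0.8480 T_B − 0.9563 T_C = -655.
Solving simultaneously: T_B = 253.7 N, T_C = 459.9 N.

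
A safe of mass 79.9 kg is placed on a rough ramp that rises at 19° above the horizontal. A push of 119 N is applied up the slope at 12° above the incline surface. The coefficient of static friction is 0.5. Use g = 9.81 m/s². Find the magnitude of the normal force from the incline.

N ≈ 716 N

Axes along / perpendicular to the incline. W sin 19° = 255.2 N down-slope; W cos 19° = 741.1 N into the surface.
Perpendicular: N = W cos 19° − P sin 12° = 741.1 − 24.74 = 716.4 N.
Along incline: P cos 12° + f = W sin 19° (friction acts up-slope) → f = 255.2 − 116.4 = 138.8 N.
|f| = 138.8 N ≤ μN = 358.2 N, so the safe is indeed static.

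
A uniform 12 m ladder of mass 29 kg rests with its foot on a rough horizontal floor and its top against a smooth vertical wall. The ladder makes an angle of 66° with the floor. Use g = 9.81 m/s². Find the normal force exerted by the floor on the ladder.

ΣF_y = 0: N_floor = 29×9.81 = 284.49 N.

N_floor ≈ 284 N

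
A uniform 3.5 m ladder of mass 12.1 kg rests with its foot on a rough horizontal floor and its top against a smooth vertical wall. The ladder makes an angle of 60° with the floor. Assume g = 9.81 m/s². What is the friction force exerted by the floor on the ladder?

f ≈ 34.3 N

Torques about the foot: N_wall · 3.5 sin 60° = 12.1×9.81×1.75 cos 60° → N_wall = 34.266 N.
ΣF_x = 0: f_floor = N_wall = 34.266 N.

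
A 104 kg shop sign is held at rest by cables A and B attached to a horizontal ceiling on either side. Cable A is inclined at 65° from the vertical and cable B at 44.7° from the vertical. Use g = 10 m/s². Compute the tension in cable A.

Angles from the horizontal: cable A is 90° − 65° = 25°, cable B is 90° − 44.7° = 45.3°.
Weight W = 104 × 10 = 1040 N acts straight down.
Horizontal: T_A cos 25° = T_B cos 45.3°  →  T_B = 1.288 T_A.
Vertical: T_A sin 25° + T_B sin 45.3° = 1040.
Substituting the horizontal relation into the vertical equation gives 1.338 T_A = 1040, so T_A = 777 N.

T_A ≈ 777 N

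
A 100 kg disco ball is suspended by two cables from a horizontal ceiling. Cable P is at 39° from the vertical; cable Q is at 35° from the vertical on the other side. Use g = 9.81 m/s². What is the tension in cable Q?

T_Q ≈ 642 N

Angles from the horizontal: cable P is 90° − 39° = 51°, cable Q is 90° − 35° = 55°.
Weight W = 100 × 9.81 = 981 N acts straight down.
Horizontal: T_P cos 51° = T_Q cos 55°  →  T_P = 0.9114 T_Q.
Vertical: T_P sin 51° + T_Q sin 55° = 981.
Substituting the horizontal relation into the vertical equation gives 1.527 T_Q = 981, so T_Q = 642.2 N.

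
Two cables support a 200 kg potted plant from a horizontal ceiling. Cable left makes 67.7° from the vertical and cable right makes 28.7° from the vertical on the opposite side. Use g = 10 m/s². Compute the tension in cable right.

Angles from the horizontal: cable left is 90° − 67.7° = 22.3°, cable right is 90° − 28.7° = 61.3°.
Weight W = 200 × 10 = 2000 N acts straight down.
Horizontal: T_left cos 22.3° = T_right cos 61.3°  →  T_left = 0.519 T_right.
Vertical: T_left sin 22.3° + T_right sin 61.3° = 2000.
Substituting the horizontal relation into the vertical equation gives 1.074 T_right = 2000, so T_right = 1862 N.

T_right ≈ 1860 N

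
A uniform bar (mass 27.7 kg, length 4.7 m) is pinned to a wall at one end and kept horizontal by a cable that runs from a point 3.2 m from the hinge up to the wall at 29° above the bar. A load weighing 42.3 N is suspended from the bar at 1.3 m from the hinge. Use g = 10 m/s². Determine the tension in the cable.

Take torques about the hinge: T sin 29° · 3.2 = 27.7×10×2.35 + 42.3×1.3 = 705.94 N·m.
So T = 705.94 / (0.4848 × 3.2) = 455.04 N.

T ≈ 455 N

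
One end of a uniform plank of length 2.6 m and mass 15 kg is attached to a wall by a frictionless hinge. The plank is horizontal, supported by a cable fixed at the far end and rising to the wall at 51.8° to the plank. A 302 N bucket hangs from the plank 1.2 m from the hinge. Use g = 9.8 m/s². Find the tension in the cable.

Take torques about the hinge: T sin 51.8° · 2.6 = 15×9.8×1.3 + 302×1.2 = 553.5 N·m.
So T = 553.5 / (0.7859 × 2.6) = 270.89 N.

T ≈ 271 N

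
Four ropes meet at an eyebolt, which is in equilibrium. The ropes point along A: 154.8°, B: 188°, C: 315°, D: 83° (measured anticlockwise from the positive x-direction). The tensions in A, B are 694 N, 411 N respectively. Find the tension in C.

Resolve: ΣF_x = 694 cos 154.8° + 411 cos 188° + T_C cos 315° + T_D cos 83° = 0.
        ΣF_y = 694 sin 154.8° + 411 sin 188° + T_C sin 315° + T_D sin 83° = 0.
The known terms sum to (-1035, 238.3) N, so 0.7071 T_C + 0.1219 T_D = 1035 and -0.7071 T_C + 0.9925 T_D = -238.3.
Solving simultaneously: T_C = 1340 N, T_D = 714.9 N.

T_C ≈ 1340 N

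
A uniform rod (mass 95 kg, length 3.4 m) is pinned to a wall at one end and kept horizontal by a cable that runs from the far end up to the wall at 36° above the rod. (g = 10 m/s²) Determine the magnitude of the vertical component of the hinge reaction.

|H_y| ≈ 475 N

Take torques about the hinge: T sin 36° · 3.4 = 95×10×1.7 = 1615 N·m.
So T = 1615 / (0.5878 × 3.4) = 808.12 N.
ΣF_y = 0: H_y = (95×10) − T sin 36° = 950 − 475 = 475 N.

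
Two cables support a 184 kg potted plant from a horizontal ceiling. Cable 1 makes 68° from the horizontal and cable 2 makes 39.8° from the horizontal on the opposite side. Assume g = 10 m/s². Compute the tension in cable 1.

T_1 ≈ 1480 N

Weight W = 184 × 10 = 1840 N acts straight down.
Horizontal: T_1 cos 68° = T_2 cos 39.8°  →  T_2 = 0.4876 T_1.
Vertical: T_1 sin 68° + T_2 sin 39.8° = 1840.
Substituting the horizontal relation into the vertical equation gives 1.239 T_1 = 1840, so T_1 = 1485 N.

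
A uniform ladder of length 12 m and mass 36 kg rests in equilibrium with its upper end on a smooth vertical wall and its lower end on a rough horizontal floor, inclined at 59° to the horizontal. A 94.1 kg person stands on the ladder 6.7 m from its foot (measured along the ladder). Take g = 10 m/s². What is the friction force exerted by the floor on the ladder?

f ≈ 424 N

Torques about the foot: N_wall · 12 sin 59° = 36×10×6 cos 59° + 94.1×10×6.7 cos 59° → N_wall = 423.84 N.
ΣF_x = 0: f_floor = N_wall = 423.84 N.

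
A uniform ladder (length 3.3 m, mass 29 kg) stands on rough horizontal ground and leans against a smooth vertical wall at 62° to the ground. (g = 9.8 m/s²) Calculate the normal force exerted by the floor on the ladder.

N_floor ≈ 284 N

ΣF_y = 0: N_floor = 29×9.8 = 284.2 N.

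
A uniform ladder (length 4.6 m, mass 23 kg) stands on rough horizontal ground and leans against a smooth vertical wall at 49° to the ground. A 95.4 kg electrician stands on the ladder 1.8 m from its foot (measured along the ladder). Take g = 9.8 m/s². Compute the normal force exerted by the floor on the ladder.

ΣF_y = 0: N_floor = 23×9.8 + 95.4×9.8 = 1160.3 N.

N_floor ≈ 1160 N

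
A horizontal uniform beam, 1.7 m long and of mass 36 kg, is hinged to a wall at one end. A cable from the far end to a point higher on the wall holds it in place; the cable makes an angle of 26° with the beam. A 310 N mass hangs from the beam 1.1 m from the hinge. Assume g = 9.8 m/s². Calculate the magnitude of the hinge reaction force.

Take torques about the hinge: T sin 26° · 1.7 = 36×9.8×0.85 + 310×1.1 = 640.88 N·m.
So T = 640.88 / (0.4384 × 1.7) = 859.98 N.
ΣF_x = 0: H_x = T cos 26° = 772.94 N.
ΣF_y = 0: H_y = (36×9.8 + 310) − T sin 26° = 662.8 − 376.99 = 285.81 N.
|H| = √(H_x² + H_y²) = √((772.94)² + (285.81)²) = 824.09 N.

|H| ≈ 824 N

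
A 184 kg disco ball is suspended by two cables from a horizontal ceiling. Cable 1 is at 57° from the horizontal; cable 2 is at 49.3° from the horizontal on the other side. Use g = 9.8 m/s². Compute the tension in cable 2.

Weight W = 184 × 9.8 = 1803 N acts straight down.
Horizontal: T_1 cos 57° = T_2 cos 49.3°  →  T_1 = 1.197 T_2.
Vertical: T_1 sin 57° + T_2 sin 49.3° = 1803.
Substituting the horizontal relation into the vertical equation gives 1.762 T_2 = 1803, so T_2 = 1023 N.

T_2 ≈ 1020 N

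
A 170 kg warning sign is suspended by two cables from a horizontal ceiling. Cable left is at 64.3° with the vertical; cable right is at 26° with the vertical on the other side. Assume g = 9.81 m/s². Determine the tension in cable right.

Angles from the horizontal: cable left is 90° − 64.3° = 25.7°, cable right is 90° − 26° = 64°.
Weight W = 170 × 9.81 = 1668 N acts straight down.
Horizontal: T_left cos 25.7° = T_right cos 64°  →  T_left = 0.4865 T_right.
Vertical: T_left sin 25.7° + T_right sin 64° = 1668.
Substituting the horizontal relation into the vertical equation gives 1.11 T_right = 1668, so T_right = 1503 N.

T_right ≈ 1500 N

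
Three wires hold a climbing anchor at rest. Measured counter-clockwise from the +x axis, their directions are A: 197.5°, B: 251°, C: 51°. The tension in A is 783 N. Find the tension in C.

T_C ≈ 1840 N

Resolve: ΣF_x = 783 cos 197.5° + T_B cos 251° + T_C cos 51° = 0.
        ΣF_y = 783 sin 197.5° + T_B sin 251° + T_C sin 51° = 0.
The known terms sum to (-746.8, -235.5) N, so -0.3256 T_B + 0.6293 T_C = 746.8 and -0.9455 T_B + 0.7771 T_C = 235.5.
Solving simultaneously: T_B = 1264 N, T_C = 1840 N.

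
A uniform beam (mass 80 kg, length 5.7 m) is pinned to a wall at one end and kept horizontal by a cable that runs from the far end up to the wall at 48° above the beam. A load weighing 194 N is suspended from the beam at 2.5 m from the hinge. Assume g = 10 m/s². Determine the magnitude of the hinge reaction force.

|H| ≈ 671 N

Take torques about the hinge: T sin 48° · 5.7 = 80×10×2.85 + 194×2.5 = 2765 N·m.
So T = 2765 / (0.7431 × 5.7) = 652.75 N.
ΣF_x = 0: H_x = T cos 48° = 436.77 N.
ΣF_y = 0: H_y = (80×10 + 194) − T sin 48° = 994 − 485.09 = 508.91 N.
|H| = √(H_x² + H_y²) = √((436.77)² + (508.91)²) = 670.64 N.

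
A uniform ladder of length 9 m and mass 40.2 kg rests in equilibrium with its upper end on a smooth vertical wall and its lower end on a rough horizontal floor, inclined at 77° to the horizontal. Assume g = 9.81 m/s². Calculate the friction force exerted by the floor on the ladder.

f ≈ 45.5 N

Torques about the foot: N_wall · 9 sin 77° = 40.2×9.81×4.5 cos 77° → N_wall = 45.523 N.
ΣF_x = 0: f_floor = N_wall = 45.523 N.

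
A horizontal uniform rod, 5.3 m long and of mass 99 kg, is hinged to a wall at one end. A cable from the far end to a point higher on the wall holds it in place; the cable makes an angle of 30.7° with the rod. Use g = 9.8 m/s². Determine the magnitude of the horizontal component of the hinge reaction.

H_x ≈ 817 N

Take torques about the hinge: T sin 30.7° · 5.3 = 99×9.8×2.65 = 2571 N·m.
So T = 2571 / (0.5105 × 5.3) = 950.16 N.
ΣF_x = 0: H_x = T cos 30.7° = 817 N.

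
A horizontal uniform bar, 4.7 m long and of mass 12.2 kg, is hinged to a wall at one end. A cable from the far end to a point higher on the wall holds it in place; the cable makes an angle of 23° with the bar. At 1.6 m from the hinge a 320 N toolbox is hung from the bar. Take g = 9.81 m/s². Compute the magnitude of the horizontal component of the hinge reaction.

H_x ≈ 398 N

Take torques about the hinge: T sin 23° · 4.7 = 12.2×9.81×2.35 + 320×1.6 = 793.25 N·m.
So T = 793.25 / (0.3907 × 4.7) = 431.95 N.
ΣF_x = 0: H_x = T cos 23° = 397.61 N.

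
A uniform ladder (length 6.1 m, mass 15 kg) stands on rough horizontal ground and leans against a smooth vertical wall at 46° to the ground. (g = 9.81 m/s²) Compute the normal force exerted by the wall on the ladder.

Torques about the foot: N_wall · 6.1 sin 46° = 15×9.81×3.05 cos 46° → N_wall = 71.051 N.

N_wall ≈ 71.1 N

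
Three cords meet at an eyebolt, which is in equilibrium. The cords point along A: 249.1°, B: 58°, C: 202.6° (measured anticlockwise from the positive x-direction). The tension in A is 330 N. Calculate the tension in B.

Resolve: ΣF_x = 330 cos 249.1° + T_B cos 58° + T_C cos 202.6° = 0.
        ΣF_y = 330 sin 249.1° + T_B sin 58° + T_C sin 202.6° = 0.
The known terms sum to (-117.7, -308.3) N, so 0.5299 T_B − 0.9232 T_C = 117.7 and 0.8480 T_B − 0.3843 T_C = 308.3.
Solving simultaneously: T_B = 413.2 N, T_C = 109.7 N.

T_B ≈ 413 N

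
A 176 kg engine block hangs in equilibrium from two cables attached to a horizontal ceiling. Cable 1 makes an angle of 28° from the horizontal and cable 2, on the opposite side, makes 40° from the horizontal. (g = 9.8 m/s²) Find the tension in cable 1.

Weight W = 176 × 9.8 = 1725 N acts straight down.
Horizontal: T_1 cos 28° = T_2 cos 40°  →  T_2 = 1.153 T_1.
Vertical: T_1 sin 28° + T_2 sin 40° = 1725.
Substituting the horizontal relation into the vertical equation gives 1.21 T_1 = 1725, so T_1 = 1425 N.

T_1 ≈ 1430 N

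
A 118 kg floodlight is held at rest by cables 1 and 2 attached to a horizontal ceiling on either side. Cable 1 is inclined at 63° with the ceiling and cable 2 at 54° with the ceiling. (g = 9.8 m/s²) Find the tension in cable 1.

Weight W = 118 × 9.8 = 1156 N acts straight down.
Horizontal: T_1 cos 63° = T_2 cos 54°  →  T_2 = 0.7724 T_1.
Vertical: T_1 sin 63° + T_2 sin 54° = 1156.
Substituting the horizontal relation into the vertical equation gives 1.516 T_1 = 1156, so T_1 = 762.9 N.

T_1 ≈ 763 N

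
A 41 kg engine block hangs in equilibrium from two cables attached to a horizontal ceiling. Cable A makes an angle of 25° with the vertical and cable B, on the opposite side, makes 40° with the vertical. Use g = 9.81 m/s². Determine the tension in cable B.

Angles from the horizontal: cable A is 90° − 25° = 65°, cable B is 90° − 40° = 50°.
Weight W = 41 × 9.81 = 402.2 N acts straight down.
Horizontal: T_A cos 65° = T_B cos 50°  →  T_A = 1.521 T_B.
Vertical: T_A sin 65° + T_B sin 50° = 402.2.
Substituting the horizontal relation into the vertical equation gives 2.145 T_B = 402.2, so T_B = 187.6 N.

T_B ≈ 188 N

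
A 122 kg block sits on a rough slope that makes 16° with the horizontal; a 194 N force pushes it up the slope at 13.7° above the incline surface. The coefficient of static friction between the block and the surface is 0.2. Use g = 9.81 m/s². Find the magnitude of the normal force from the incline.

Axes along / perpendicular to the incline. W sin 16° = 329.9 N down-slope; W cos 16° = 1150 N into the surface.
Perpendicular: N = W cos 16° − P sin 13.7° = 1150 − 45.95 = 1105 N.
Along incline: P cos 13.7° + f = W sin 16° (friction acts up-slope) → f = 329.9 − 188.5 = 141.4 N.
|f| = 141.4 N ≤ μN = 220.9 N, so the block is indeed static.

N ≈ 1100 N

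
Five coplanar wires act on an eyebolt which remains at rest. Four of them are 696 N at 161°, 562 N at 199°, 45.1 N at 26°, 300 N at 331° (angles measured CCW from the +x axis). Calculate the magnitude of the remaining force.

Sum the known components: ΣF_x = -886.5 N, ΣF_y = -82.05 N.
For equilibrium the remaining force must supply (−ΣF_x, −ΣF_y) = (886.5, 82.05) N.
Magnitude = √((886.5)² + (82.05)²) = 890.3 N; direction = atan2(82.05, 886.5) = 5.3°.

F ≈ 890 N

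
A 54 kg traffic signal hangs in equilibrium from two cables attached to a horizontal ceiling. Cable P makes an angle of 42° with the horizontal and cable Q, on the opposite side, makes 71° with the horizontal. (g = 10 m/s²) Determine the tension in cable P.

T_P ≈ 191 N

Weight W = 54 × 10 = 540 N acts straight down.
Horizontal: T_P cos 42° = T_Q cos 71°  →  T_Q = 2.283 T_P.
Vertical: T_P sin 42° + T_Q sin 71° = 540.
Substituting the horizontal relation into the vertical equation gives 2.827 T_P = 540, so T_P = 191 N.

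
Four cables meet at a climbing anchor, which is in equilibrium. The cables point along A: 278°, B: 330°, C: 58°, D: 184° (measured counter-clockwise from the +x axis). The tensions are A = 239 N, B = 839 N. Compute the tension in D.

Resolve: ΣF_x = 239 cos 278° + 839 cos 330° + T_C cos 58° + T_D cos 184° = 0.
        ΣF_y = 239 sin 278° + 839 sin 330° + T_C sin 58° + T_D sin 184° = 0.
The known terms sum to (759.9, -656.2) N, so 0.5299 T_C − 0.9976 T_D = -759.9 and 0.8480 T_C − 0.0698 T_D = 656.2.
Solving simultaneously: T_C = 874.6 N, T_D = 1226 N.

T_D ≈ 1230 N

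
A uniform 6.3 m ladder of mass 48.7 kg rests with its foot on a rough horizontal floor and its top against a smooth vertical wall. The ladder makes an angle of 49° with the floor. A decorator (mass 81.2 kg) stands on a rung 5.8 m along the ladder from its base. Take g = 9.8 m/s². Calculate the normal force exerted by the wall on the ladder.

Torques about the foot: N_wall · 6.3 sin 49° = 48.7×9.8×3.15 cos 49° + 81.2×9.8×5.8 cos 49° → N_wall = 844.28 N.

N_wall ≈ 844 N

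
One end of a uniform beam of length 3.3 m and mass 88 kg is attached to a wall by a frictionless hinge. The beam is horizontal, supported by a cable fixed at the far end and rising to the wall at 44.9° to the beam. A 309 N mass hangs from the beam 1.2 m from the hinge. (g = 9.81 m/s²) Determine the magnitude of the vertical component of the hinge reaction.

Take torques about the hinge: T sin 44.9° · 3.3 = 88×9.81×1.65 + 309×1.2 = 1795.2 N·m.
So T = 1795.2 / (0.7059 × 3.3) = 770.68 N.
ΣF_y = 0: H_y = (88×9.81 + 309) − T sin 44.9° = 1172.3 − 544 = 628.28 N.

|H_y| ≈ 628 N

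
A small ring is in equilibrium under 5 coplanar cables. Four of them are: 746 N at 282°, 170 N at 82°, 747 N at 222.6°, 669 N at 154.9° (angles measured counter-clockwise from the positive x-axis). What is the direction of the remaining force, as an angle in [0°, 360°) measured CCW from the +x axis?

θ ≈ 38.7°

Sum the known components: ΣF_x = -976.9 N, ΣF_y = -783.2 N.
For equilibrium the remaining force must supply (−ΣF_x, −ΣF_y) = (976.9, 783.2) N.
Magnitude = √((976.9)² + (783.2)²) = 1252 N; direction = atan2(783.2, 976.9) = 38.7°.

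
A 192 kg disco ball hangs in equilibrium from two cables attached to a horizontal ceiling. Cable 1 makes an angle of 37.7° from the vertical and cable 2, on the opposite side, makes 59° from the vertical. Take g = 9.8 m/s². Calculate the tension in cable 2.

Angles from the horizontal: cable 1 is 90° − 37.7° = 52.3°, cable 2 is 90° − 59° = 31°.
Weight W = 192 × 9.8 = 1882 N acts straight down.
Horizontal: T_1 cos 52.3° = T_2 cos 31°  →  T_1 = 1.402 T_2.
Vertical: T_1 sin 52.3° + T_2 sin 31° = 1882.
Substituting the horizontal relation into the vertical equation gives 1.624 T_2 = 1882, so T_2 = 1159 N.

T_2 ≈ 1160 N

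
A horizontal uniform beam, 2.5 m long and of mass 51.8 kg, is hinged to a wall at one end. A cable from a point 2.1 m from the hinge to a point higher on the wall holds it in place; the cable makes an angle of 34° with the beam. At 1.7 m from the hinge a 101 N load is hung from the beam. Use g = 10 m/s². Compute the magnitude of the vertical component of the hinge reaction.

|H_y| ≈ 229 N

Take torques about the hinge: T sin 34° · 2.1 = 51.8×10×1.25 + 101×1.7 = 819.2 N·m.
So T = 819.2 / (0.5592 × 2.1) = 697.6 N.
ΣF_y = 0: H_y = (51.8×10 + 101) − T sin 34° = 619 − 390.1 = 228.9 N.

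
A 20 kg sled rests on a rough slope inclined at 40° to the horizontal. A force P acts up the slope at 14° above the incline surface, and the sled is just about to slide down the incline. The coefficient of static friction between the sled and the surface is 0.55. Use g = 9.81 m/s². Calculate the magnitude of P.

P ≈ 51.9 N

On the verge of sliding down the incline, friction equals μN and acts up the slope.
Perpendicular: N + P sin 14° = W cos 40° = 150.3 N.
Along incline: P cos 14° + μN = W sin 40° with W sin 40° = 126.1 N.
Solving the pair for P and N: P = 51.9 N, N = 137.7 N (and f = μN = 75.76 N).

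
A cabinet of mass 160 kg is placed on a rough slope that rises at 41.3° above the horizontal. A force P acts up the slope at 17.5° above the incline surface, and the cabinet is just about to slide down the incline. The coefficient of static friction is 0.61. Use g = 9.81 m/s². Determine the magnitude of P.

P ≈ 411 N

On the verge of sliding down the incline, friction equals μN and acts up the slope.
Perpendicular: N + P sin 17.5° = W cos 41.3° = 1179 N.
Along incline: P cos 17.5° + μN = W sin 41.3° with W sin 41.3° = 1036 N.
Solving the pair for P and N: P = 411.1 N, N = 1056 N (and f = μN = 643.9 N).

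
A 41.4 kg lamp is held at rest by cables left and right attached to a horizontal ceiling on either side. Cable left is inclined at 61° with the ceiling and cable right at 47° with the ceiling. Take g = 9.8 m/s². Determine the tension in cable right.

T_right ≈ 207 N

Weight W = 41.4 × 9.8 = 405.7 N acts straight down.
Horizontal: T_left cos 61° = T_right cos 47°  →  T_left = 1.407 T_right.
Vertical: T_left sin 61° + T_right sin 47° = 405.7.
Substituting the horizontal relation into the vertical equation gives 1.962 T_right = 405.7, so T_right = 206.8 N.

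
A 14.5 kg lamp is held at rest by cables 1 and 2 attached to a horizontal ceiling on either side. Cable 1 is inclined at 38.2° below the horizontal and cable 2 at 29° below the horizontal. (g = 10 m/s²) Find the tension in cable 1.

T_1 ≈ 138 N

Weight W = 14.5 × 10 = 145 N acts straight down.
Horizontal: T_1 cos 38.2° = T_2 cos 29°  →  T_2 = 0.8985 T_1.
Vertical: T_1 sin 38.2° + T_2 sin 29° = 145.
Substituting the horizontal relation into the vertical equation gives 1.054 T_1 = 145, so T_1 = 137.6 N.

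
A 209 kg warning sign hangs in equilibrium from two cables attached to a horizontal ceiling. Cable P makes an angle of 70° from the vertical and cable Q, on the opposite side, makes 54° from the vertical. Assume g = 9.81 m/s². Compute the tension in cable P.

Angles from the horizontal: cable P is 90° − 70° = 20°, cable Q is 90° − 54° = 36°.
Weight W = 209 × 9.81 = 2050 N acts straight down.
Horizontal: T_P cos 20° = T_Q cos 36°  →  T_Q = 1.162 T_P.
Vertical: T_P sin 20° + T_Q sin 36° = 2050.
Substituting the horizontal relation into the vertical equation gives 1.025 T_P = 2050, so T_P = 2001 N.

T_P ≈ 2000 N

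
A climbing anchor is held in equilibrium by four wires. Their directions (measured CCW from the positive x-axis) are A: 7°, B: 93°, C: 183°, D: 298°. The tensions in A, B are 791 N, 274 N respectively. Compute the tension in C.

T_C ≈ 943 N

Resolve: ΣF_x = 791 cos 7° + 274 cos 93° + T_C cos 183° + T_D cos 298° = 0.
        ΣF_y = 791 sin 7° + 274 sin 93° + T_C sin 183° + T_D sin 298° = 0.
The known terms sum to (770.8, 370) N, so -0.9986 T_C + 0.4695 T_D = -770.8 and -0.0523 T_C − 0.8829 T_D = -370.
Solving simultaneously: T_C = 942.6 N, T_D = 363.2 N.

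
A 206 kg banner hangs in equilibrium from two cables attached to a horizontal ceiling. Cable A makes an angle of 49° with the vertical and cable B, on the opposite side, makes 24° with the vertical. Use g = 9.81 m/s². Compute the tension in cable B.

Angles from the horizontal: cable A is 90° − 49° = 41°, cable B is 90° − 24° = 66°.
Weight W = 206 × 9.81 = 2021 N acts straight down.
Horizontal: T_A cos 41° = T_B cos 66°  →  T_A = 0.5389 T_B.
Vertical: T_A sin 41° + T_B sin 66° = 2021.
Substituting the horizontal relation into the vertical equation gives 1.267 T_B = 2021, so T_B = 1595 N.

T_B ≈ 1590 N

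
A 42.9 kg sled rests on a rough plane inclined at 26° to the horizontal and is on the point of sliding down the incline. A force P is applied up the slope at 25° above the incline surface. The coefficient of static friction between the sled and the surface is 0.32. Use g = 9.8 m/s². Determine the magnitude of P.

On the verge of sliding down the incline, friction equals μN and acts up the slope.
Perpendicular: N + P sin 25° = W cos 26° = 377.9 N.
Along incline: P cos 25° + μN = W sin 26° with W sin 26° = 184.3 N.
Solving the pair for P and N: P = 82.2 N, N = 343.1 N (and f = μN = 109.8 N).

P ≈ 82.2 N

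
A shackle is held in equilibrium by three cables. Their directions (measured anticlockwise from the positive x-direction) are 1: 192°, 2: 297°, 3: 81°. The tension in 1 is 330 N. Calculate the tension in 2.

Resolve: ΣF_x = 330 cos 192° + T_2 cos 297° + T_3 cos 81° = 0.
        ΣF_y = 330 sin 192° + T_2 sin 297° + T_3 sin 81° = 0.
The known terms sum to (-322.8, -68.61) N, so 0.4540 T_2 + 0.1564 T_3 = 322.8 and -0.8910 T_2 + 0.9877 T_3 = 68.61.
Solving simultaneously: T_2 = 524.1 N, T_3 = 542.3 N.

T_2 ≈ 524 N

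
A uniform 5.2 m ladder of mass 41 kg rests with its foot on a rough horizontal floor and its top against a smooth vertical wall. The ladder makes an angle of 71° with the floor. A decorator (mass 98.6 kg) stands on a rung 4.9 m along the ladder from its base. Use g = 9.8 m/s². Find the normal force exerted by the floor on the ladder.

ΣF_y = 0: N_floor = 41×9.8 + 98.6×9.8 = 1368.1 N.

N_floor ≈ 1370 N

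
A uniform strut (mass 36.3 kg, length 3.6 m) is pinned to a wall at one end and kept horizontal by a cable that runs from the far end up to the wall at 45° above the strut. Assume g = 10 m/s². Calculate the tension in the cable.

T ≈ 257 N

Take torques about the hinge: T sin 45° · 3.6 = 36.3×10×1.8 = 653.4 N·m.
So T = 653.4 / (0.7071 × 3.6) = 256.68 N.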